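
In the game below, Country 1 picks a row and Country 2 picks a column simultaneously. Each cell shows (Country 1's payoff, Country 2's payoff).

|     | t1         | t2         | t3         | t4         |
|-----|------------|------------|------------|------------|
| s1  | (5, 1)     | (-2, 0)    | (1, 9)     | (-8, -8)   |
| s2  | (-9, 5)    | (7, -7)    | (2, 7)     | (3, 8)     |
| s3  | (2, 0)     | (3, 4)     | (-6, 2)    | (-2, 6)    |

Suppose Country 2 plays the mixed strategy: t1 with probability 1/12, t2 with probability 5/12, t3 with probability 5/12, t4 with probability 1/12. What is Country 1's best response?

s2

Compute Country 1's expected payoff from each pure strategy against the given mix.
s1: (1/12)·5 + (5/12)·(-2) + (5/12)·1 + (1/12)·(-8) = -2/3
s2: (1/12)·(-9) + (5/12)·7 + (5/12)·2 + (1/12)·3 = 13/4
s3: (1/12)·2 + (5/12)·3 + (5/12)·(-6) + (1/12)·(-2) = -5/4
Highest expected payoff is 13/4, from s2.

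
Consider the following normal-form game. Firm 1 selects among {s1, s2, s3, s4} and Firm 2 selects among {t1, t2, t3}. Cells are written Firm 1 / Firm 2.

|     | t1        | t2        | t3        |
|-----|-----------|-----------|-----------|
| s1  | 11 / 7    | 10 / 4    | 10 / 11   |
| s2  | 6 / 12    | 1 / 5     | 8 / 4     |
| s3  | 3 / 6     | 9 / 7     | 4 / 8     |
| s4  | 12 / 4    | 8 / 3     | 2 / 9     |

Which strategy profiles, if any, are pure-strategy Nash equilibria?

A profile is a Nash equilibrium when each player is best-responding to the other.
Firm 1's best responses — vs t1: s4 (payoff 12); vs t2: s1 (payoff 10); vs t3: s1 (payoff 10).
Firm 2's best responses — vs s1: t3 (payoff 11); vs s2: t1 (payoff 12); vs s3: t3 (payoff 8); vs s4: t3 (payoff 9).
The only mutual best response is (s1, t3); neither player gains by switching there.

(s1, t3)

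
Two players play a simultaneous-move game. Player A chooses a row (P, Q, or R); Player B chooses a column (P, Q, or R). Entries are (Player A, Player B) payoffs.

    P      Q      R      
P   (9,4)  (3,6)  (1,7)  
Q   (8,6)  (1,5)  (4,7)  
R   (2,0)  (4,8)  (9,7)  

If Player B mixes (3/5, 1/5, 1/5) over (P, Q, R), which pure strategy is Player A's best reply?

Compute Player A's expected payoff from each pure strategy against the given mix.
P: (3/5)·9 + (1/5)·3 + (1/5)·1 = 31/5
Q: (3/5)·8 + (1/5)·1 + (1/5)·4 = 29/5
R: (3/5)·2 + (1/5)·4 + (1/5)·9 = 19/5
Highest expected payoff is 31/5, from P.

P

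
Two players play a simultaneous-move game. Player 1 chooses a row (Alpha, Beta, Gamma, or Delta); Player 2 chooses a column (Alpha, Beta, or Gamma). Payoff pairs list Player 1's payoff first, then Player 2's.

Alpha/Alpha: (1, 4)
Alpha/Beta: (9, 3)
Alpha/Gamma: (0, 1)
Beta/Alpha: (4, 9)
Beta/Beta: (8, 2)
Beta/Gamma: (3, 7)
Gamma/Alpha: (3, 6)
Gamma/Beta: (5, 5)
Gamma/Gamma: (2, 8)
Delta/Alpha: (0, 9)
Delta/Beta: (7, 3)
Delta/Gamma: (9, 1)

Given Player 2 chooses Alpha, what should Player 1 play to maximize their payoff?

With Player 2 fixed at Alpha, Player 1's payoffs are: Alpha → 1, Beta → 4, Gamma → 3, Delta → 0.
The maximum is 4, achieved by Beta.

Beta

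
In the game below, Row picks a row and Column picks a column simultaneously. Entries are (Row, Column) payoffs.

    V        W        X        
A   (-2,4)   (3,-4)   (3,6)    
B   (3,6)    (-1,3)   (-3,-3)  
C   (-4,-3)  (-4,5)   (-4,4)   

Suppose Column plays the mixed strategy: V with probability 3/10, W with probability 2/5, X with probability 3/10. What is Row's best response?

A

Row's best reply maximizes expected payoff against the mix.
A: (3/10)·(-2) + (2/5)·3 + (3/10)·3 = 3/2
B: (3/10)·3 + (2/5)·(-1) + (3/10)·(-3) = -2/5
C: (3/10)·(-4) + (2/5)·(-4) + (3/10)·(-4) = -4
Highest expected payoff is 3/2, from A.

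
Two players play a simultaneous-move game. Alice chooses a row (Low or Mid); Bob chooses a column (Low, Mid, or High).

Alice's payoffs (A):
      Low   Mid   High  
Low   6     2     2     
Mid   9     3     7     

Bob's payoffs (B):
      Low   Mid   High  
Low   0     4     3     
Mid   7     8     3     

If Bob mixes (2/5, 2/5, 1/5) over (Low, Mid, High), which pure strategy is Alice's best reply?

Mid

Compute Alice's expected payoff from each pure strategy against the given mix.
Low: (2/5)·6 + (2/5)·2 + (1/5)·2 = 18/5
Mid: (2/5)·9 + (2/5)·3 + (1/5)·7 = 31/5
Highest expected payoff is 31/5, from Mid.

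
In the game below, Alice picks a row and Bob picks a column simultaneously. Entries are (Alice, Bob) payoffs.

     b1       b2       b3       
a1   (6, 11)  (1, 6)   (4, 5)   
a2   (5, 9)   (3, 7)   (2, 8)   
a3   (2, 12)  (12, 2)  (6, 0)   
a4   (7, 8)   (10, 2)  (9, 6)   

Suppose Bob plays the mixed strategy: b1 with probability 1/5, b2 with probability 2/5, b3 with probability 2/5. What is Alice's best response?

Compute Alice's expected payoff from each pure strategy against the given mix.
a1: (1/5)·6 + (2/5)·1 + (2/5)·4 = 16/5
a2: (1/5)·5 + (2/5)·3 + (2/5)·2 = 3
a3: (1/5)·2 + (2/5)·12 + (2/5)·6 = 38/5
a4: (1/5)·7 + (2/5)·10 + (2/5)·9 = 9
Highest expected payoff is 9, from a4.

a4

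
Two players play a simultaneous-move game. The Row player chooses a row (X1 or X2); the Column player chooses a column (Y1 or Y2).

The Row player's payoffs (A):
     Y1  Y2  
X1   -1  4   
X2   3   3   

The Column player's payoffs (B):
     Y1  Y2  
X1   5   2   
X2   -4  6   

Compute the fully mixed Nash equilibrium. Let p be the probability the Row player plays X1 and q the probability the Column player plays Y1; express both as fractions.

p = 10/13, q = 1/5

In a mixed NE each player is indifferent between their pure strategies, so the opponent's mix sets the indifference.
The Column player indifferent between Y1 and Y2: p·5 + (1−p)·(-4) = p·2 + (1−p)·6 ⟹ (-4) + 9p = 6 + (-4)p ⟹ p = 10/13.
The Row player indifferent between X1 and X2: q·(-1) + (1−q)·4 = q·3 + (1−q)·3 ⟹ 4 + (-5)q = 3 + 0q ⟹ q = 1/5.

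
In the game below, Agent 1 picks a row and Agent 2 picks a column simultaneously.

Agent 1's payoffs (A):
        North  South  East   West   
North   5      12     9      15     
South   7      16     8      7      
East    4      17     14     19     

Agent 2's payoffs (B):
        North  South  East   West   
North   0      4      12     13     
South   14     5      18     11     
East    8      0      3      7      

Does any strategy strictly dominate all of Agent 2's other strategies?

None

Check whether one of Agent 2's strategies beats all alternatives regardless of what the opponent does.
North is not dominant: against North, South gives 4 > 0.
South is not dominant: against North, East gives 12 > 4.
East is not dominant: against North, West gives 13 > 12.
West is not dominant: against South, North gives 14 > 11.
No single strategy is best against every opponent action.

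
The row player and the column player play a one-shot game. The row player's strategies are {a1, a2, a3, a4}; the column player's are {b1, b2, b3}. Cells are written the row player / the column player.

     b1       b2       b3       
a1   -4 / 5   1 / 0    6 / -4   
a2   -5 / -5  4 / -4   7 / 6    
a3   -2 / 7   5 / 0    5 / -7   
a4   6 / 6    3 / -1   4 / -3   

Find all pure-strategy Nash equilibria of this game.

(a2, b3) and (a4, b1)

Find each player's best response to every opponent strategy; NE are the intersections.
The row player's best responses — vs b1: a4 (payoff 6); vs b2: a3 (payoff 5); vs b3: a2 (payoff 7).
The column player's best responses — vs a1: b1 (payoff 5); vs a2: b3 (payoff 6); vs a3: b1 (payoff 7); vs a4: b1 (payoff 6).
Mutual best responses occur at (a2, b3) and (a4, b1); at each, neither player gains by switching.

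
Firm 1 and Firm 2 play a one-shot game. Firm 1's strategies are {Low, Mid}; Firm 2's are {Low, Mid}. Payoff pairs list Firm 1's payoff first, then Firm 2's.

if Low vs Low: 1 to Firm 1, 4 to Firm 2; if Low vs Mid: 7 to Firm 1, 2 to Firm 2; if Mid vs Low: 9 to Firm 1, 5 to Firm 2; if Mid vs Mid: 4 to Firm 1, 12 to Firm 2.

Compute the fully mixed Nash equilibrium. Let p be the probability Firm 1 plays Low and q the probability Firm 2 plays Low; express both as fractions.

Each player's mixing probability is pinned down by making the *other* player indifferent.
Firm 2 indifferent between Low and Mid: p·4 + (1−p)·5 = p·2 + (1−p)·12 ⟹ 5 + (-1)p = 12 + (-10)p ⟹ p = 7/9.
Firm 1 indifferent between Low and Mid: q·1 + (1−q)·7 = q·9 + (1−q)·4 ⟹ 7 + (-6)q = 4 + 5q ⟹ q = 3/11.

p = 7/9, q = 3/11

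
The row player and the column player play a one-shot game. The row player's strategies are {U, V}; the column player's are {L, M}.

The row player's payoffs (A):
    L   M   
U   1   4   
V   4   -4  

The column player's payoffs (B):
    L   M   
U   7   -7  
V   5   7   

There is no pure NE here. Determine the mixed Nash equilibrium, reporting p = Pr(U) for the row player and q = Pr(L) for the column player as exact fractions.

In a mixed NE each player is indifferent between their pure strategies, so the opponent's mix sets the indifference.
The column player indifferent between L and M: p·7 + (1−p)·5 = p·(-7) + (1−p)·7 ⟹ 5 + 2p = 7 + (-14)p ⟹ p = 1/8.
The row player indifferent between U and V: q·1 + (1−q)·4 = q·4 + (1−q)·(-4) ⟹ 4 + (-3)q = (-4) + 8q ⟹ q = 8/11.

p = 1/8, q = 8/11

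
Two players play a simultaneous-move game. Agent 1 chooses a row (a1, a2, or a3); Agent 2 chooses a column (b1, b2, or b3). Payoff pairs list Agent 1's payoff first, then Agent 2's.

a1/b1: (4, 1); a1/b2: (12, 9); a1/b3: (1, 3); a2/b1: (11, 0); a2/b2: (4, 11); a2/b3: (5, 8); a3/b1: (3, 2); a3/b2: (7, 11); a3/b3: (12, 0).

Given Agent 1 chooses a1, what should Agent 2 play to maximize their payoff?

b2

With Agent 1 fixed at a1, Agent 2's payoffs are: b1 → 1, b2 → 9, b3 → 3.
The maximum is 9, achieved by b2.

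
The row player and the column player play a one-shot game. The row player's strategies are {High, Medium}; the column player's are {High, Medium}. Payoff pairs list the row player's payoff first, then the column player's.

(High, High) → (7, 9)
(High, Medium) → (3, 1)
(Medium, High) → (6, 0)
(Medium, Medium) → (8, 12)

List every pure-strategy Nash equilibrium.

(High, High) and (Medium, Medium)

A profile is a Nash equilibrium when each player is best-responding to the other.
The row player's best responses — vs High: High (payoff 7); vs Medium: Medium (payoff 8).
The column player's best responses — vs High: High (payoff 9); vs Medium: Medium (payoff 12).
Mutual best responses occur at (High, High) and (Medium, Medium); at each, neither player gains by switching.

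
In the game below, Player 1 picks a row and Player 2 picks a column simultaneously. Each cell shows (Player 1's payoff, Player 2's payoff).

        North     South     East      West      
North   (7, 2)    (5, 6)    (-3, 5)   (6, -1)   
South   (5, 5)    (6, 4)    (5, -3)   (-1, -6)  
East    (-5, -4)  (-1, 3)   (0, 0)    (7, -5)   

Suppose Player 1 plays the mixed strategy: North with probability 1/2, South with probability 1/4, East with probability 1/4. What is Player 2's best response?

Compute Player 2's expected payoff from each pure strategy against the given mix.
North: (1/2)·2 + (1/4)·5 + (1/4)·(-4) = 5/4
South: (1/2)·6 + (1/4)·4 + (1/4)·3 = 19/4
East: (1/2)·5 + (1/4)·(-3) + (1/4)·0 = 7/4
West: (1/2)·(-1) + (1/4)·(-6) + (1/4)·(-5) = -13/4
Highest expected payoff is 19/4, from South.

South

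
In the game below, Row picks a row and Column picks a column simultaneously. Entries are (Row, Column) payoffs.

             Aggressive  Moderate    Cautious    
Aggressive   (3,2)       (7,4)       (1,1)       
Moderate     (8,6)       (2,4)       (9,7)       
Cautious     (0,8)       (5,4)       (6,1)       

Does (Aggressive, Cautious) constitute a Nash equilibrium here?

Holding Column at Cautious: Row gets 1 from Aggressive but could get 9 by switching to Moderate. Row has a profitable deviation.

No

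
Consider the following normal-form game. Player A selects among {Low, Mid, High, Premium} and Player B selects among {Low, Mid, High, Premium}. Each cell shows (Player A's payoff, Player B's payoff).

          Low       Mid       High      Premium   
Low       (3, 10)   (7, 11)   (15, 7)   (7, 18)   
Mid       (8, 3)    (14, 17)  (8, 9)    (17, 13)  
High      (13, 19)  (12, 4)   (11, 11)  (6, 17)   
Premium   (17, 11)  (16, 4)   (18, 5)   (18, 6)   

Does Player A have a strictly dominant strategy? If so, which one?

Premium

Check whether one of Player A's strategies beats all alternatives regardless of what the opponent does.
Premium strictly dominates: vs Low: 17 > each of {3, 8, 13}; vs Mid: 16 > each of {7, 14, 12}; vs High: 18 > each of {15, 8, 11}; vs Premium: 18 > each of {7, 17, 6}.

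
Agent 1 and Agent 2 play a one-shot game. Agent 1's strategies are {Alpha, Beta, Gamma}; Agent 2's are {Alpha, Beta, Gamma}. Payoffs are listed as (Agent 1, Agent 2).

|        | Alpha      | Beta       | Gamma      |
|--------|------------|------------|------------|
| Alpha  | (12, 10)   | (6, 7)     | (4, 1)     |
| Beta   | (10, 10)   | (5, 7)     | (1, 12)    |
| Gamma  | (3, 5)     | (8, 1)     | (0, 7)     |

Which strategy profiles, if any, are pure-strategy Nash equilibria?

A profile is a Nash equilibrium when each player is best-responding to the other.
Agent 1's best responses — vs Alpha: Alpha (payoff 12); vs Beta: Gamma (payoff 8); vs Gamma: Alpha (payoff 4).
Agent 2's best responses — vs Alpha: Alpha (payoff 10); vs Beta: Gamma (payoff 12); vs Gamma: Gamma (payoff 7).
The only mutual best response is (Alpha, Alpha); neither player gains by switching there.

(Alpha, Alpha)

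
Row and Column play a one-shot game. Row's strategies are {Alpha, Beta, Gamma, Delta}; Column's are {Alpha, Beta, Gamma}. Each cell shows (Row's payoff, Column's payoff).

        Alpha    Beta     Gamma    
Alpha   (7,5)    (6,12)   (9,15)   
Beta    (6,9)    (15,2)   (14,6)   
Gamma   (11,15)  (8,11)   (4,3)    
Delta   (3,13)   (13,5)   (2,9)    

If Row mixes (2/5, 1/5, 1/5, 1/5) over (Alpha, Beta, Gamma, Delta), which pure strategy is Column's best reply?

Gamma

Column's best reply maximizes expected payoff against the mix.
Alpha: (2/5)·5 + (1/5)·9 + (1/5)·15 + (1/5)·13 = 47/5
Beta: (2/5)·12 + (1/5)·2 + (1/5)·11 + (1/5)·5 = 42/5
Gamma: (2/5)·15 + (1/5)·6 + (1/5)·3 + (1/5)·9 = 48/5
Highest expected payoff is 48/5, from Gamma.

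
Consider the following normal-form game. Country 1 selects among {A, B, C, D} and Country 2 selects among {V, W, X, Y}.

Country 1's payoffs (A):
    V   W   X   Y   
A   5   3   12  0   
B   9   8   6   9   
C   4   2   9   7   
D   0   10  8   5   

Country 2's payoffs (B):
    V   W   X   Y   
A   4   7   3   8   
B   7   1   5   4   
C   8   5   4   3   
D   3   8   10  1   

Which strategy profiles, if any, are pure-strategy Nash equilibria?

(B, V)

Find each player's best response to every opponent strategy; NE are the intersections.
Country 1's best responses — vs V: B (payoff 9); vs W: D (payoff 10); vs X: A (payoff 12); vs Y: B (payoff 9).
Country 2's best responses — vs A: Y (payoff 8); vs B: V (payoff 7); vs C: V (payoff 8); vs D: X (payoff 10).
The only mutual best response is (B, V); neither player gains by switching there.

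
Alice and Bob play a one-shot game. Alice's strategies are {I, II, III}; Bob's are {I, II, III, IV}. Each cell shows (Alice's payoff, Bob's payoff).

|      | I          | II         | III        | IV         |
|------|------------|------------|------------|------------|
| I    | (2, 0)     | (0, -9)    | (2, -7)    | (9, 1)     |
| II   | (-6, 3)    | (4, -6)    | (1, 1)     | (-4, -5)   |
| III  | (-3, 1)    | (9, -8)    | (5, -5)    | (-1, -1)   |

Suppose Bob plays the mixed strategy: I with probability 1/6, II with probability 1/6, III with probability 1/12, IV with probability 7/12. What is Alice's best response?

I

Compute Alice's expected payoff from each pure strategy against the given mix.
I: (1/6)·2 + (1/6)·0 + (1/12)·2 + (7/12)·9 = 23/4
II: (1/6)·(-6) + (1/6)·4 + (1/12)·1 + (7/12)·(-4) = -31/12
III: (1/6)·(-3) + (1/6)·9 + (1/12)·5 + (7/12)·(-1) = 5/6
Highest expected payoff is 23/4, from I.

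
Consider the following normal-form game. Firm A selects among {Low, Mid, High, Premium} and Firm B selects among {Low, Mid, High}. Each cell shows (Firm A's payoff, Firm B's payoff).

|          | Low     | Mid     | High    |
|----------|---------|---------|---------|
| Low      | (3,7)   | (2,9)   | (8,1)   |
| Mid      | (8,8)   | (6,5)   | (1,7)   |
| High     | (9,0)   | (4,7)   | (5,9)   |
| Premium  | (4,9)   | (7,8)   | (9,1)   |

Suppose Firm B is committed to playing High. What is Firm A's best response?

With Firm B fixed at High, Firm A's payoffs are: Low → 8, Mid → 1, High → 5, Premium → 9.
The maximum is 9, achieved by Premium.

Premium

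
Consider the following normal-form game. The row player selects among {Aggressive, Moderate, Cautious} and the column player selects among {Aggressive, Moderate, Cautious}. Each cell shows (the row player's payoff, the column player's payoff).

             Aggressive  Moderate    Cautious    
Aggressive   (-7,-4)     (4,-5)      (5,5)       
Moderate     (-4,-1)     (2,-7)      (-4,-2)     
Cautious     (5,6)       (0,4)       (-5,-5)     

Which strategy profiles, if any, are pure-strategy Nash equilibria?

A profile is a Nash equilibrium when each player is best-responding to the other.
The row player's best responses — vs Aggressive: Cautious (payoff 5); vs Moderate: Aggressive (payoff 4); vs Cautious: Aggressive (payoff 5).
The column player's best responses — vs Aggressive: Cautious (payoff 5); vs Moderate: Aggressive (payoff -1); vs Cautious: Aggressive (payoff 6).
Mutual best responses occur at (Aggressive, Cautious) and (Cautious, Aggressive); at each, neither player gains by switching.

(Aggressive, Cautious) and (Cautious, Aggressive)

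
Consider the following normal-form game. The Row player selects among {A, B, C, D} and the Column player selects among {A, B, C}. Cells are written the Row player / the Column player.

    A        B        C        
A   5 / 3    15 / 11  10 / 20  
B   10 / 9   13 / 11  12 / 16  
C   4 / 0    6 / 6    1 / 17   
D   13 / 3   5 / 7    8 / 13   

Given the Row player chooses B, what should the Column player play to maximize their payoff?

C

With the Row player fixed at B, the Column player's payoffs are: A → 9, B → 11, C → 16.
The maximum is 16, achieved by C.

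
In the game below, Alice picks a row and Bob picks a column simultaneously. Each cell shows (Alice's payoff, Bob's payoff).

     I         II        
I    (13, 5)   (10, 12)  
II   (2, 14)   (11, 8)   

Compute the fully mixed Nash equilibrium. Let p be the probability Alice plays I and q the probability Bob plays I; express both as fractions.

Each player's mixing probability is pinned down by making the *other* player indifferent.
Bob indifferent between I and II: p·5 + (1−p)·14 = p·12 + (1−p)·8 ⟹ 14 + (-9)p = 8 + 4p ⟹ p = 6/13.
Alice indifferent between I and II: q·13 + (1−q)·10 = q·2 + (1−q)·11 ⟹ 10 + 3q = 11 + (-9)q ⟹ q = 1/12.

p = 6/13, q = 1/12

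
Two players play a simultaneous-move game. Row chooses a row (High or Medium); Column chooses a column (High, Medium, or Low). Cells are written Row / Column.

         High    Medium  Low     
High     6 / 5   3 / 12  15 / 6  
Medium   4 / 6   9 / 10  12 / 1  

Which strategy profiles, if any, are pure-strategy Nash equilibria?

Check mutual best responses: a cell is a NE iff neither player can gain by unilaterally deviating.
Row's best responses — vs High: High (payoff 6); vs Medium: Medium (payoff 9); vs Low: High (payoff 15).
Column's best responses — vs High: Medium (payoff 12); vs Medium: Medium (payoff 10).
The only mutual best response is (Medium, Medium); neither player gains by switching there.

(Medium, Medium)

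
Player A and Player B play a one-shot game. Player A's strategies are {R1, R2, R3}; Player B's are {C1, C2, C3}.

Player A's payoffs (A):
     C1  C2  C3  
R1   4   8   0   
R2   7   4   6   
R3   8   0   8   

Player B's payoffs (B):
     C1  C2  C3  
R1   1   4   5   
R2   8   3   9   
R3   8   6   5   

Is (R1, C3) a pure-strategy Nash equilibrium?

No

Holding Player B at C3: Player A gets 0 from R1 but could get 8 by switching to R3. Player A has a profitable deviation.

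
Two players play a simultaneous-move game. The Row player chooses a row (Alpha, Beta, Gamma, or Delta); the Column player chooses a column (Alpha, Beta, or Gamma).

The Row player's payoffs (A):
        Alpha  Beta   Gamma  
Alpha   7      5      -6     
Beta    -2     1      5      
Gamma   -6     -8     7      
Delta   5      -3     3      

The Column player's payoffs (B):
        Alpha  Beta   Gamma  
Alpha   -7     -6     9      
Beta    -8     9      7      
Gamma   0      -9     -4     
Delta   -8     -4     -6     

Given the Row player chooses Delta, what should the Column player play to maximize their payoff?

Beta

With the Row player fixed at Delta, the Column player's payoffs are: Alpha → -8, Beta → -4, Gamma → -6.
The maximum is -4, achieved by Beta.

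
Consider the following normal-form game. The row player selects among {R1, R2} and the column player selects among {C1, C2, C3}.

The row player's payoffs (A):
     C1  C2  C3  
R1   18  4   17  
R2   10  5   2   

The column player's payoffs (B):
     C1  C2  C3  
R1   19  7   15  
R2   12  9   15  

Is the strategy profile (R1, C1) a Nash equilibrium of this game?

Holding the column player at C1: the row player gets 18 from R1, versus 10 from R2. No profitable deviation for the row player.
Holding the row player at R1: the column player gets 19 from C1, versus 7 from C2, 15 from C3. No profitable deviation for the column player either.

Yes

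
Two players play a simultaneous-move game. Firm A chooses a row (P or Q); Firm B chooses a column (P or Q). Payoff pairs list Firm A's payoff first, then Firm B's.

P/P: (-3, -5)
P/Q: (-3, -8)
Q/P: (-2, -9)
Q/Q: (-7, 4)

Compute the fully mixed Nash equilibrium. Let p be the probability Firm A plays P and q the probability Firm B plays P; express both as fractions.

p = 13/16, q = 4/5

In a mixed NE each player is indifferent between their pure strategies, so the opponent's mix sets the indifference.
Firm B indifferent between P and Q: p·(-5) + (1−p)·(-9) = p·(-8) + (1−p)·4 ⟹ (-9) + 4p = 4 + (-12)p ⟹ p = 13/16.
Firm A indifferent between P and Q: q·(-3) + (1−q)·(-3) = q·(-2) + (1−q)·(-7) ⟹ (-3) + 0q = (-7) + 5q ⟹ q = 4/5.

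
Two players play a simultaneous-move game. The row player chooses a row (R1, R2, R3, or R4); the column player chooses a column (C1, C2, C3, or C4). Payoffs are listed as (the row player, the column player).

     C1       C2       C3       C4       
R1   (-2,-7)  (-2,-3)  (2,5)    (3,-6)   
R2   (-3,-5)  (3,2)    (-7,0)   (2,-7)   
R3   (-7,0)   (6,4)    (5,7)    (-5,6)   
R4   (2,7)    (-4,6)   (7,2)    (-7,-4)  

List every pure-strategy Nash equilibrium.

Find each player's best response to every opponent strategy; NE are the intersections.
The row player's best responses — vs C1: R4 (payoff 2); vs C2: R3 (payoff 6); vs C3: R4 (payoff 7); vs C4: R1 (payoff 3).
The column player's best responses — vs R1: C3 (payoff 5); vs R2: C2 (payoff 2); vs R3: C3 (payoff 7); vs R4: C1 (payoff 7).
The only mutual best response is (R4, C1); neither player gains by switching there.

(R4, C1)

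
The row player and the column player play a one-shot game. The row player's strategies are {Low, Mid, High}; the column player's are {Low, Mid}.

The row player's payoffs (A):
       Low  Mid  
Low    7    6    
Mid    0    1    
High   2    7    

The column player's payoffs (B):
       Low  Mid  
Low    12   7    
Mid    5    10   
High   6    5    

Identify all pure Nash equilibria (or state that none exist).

(Low, Low)

A profile is a Nash equilibrium when each player is best-responding to the other.
The row player's best responses — vs Low: Low (payoff 7); vs Mid: High (payoff 7).
The column player's best responses — vs Low: Low (payoff 12); vs Mid: Mid (payoff 10); vs High: Low (payoff 6).
The only mutual best response is (Low, Low); neither player gains by switching there.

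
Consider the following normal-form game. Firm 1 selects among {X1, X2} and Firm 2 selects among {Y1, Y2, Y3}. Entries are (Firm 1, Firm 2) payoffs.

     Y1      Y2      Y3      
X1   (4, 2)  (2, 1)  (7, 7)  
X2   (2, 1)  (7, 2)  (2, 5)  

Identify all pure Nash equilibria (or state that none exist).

Find each player's best response to every opponent strategy; NE are the intersections.
Firm 1's best responses — vs Y1: X1 (payoff 4); vs Y2: X2 (payoff 7); vs Y3: X1 (payoff 7).
Firm 2's best responses — vs X1: Y3 (payoff 7); vs X2: Y3 (payoff 5).
The only mutual best response is (X1, Y3); neither player gains by switching there.

(X1, Y3)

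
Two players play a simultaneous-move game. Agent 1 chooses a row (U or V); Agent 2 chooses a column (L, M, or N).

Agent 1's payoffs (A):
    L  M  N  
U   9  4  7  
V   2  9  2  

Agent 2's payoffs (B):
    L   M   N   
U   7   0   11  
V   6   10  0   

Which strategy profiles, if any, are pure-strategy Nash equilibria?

Check mutual best responses: a cell is a NE iff neither player can gain by unilaterally deviating.
Agent 1's best responses — vs L: U (payoff 9); vs M: V (payoff 9); vs N: U (payoff 7).
Agent 2's best responses — vs U: N (payoff 11); vs V: M (payoff 10).
Mutual best responses occur at (U, N) and (V, M); at each, neither player gains by switching.

(U, N) and (V, M)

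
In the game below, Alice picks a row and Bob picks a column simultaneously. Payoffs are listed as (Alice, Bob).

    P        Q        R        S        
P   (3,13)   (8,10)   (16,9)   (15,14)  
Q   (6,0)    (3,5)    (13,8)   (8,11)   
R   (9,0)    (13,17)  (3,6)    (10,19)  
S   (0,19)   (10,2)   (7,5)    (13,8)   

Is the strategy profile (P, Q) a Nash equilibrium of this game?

No

Holding Bob at Q: Alice gets 8 from P but could get 13 by switching to R. Alice has a profitable deviation.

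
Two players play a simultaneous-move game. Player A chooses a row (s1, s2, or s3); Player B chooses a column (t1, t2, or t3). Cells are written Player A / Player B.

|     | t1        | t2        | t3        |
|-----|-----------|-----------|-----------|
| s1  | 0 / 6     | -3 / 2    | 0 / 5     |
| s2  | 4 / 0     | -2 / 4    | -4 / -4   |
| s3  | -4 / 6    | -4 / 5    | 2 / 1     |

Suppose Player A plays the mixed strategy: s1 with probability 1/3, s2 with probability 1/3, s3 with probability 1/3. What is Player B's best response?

t1

Player B's best reply maximizes expected payoff against the mix.
t1: (1/3)·6 + (1/3)·0 + (1/3)·6 = 4
t2: (1/3)·2 + (1/3)·4 + (1/3)·5 = 11/3
t3: (1/3)·5 + (1/3)·(-4) + (1/3)·1 = 2/3
Highest expected payoff is 4, from t1.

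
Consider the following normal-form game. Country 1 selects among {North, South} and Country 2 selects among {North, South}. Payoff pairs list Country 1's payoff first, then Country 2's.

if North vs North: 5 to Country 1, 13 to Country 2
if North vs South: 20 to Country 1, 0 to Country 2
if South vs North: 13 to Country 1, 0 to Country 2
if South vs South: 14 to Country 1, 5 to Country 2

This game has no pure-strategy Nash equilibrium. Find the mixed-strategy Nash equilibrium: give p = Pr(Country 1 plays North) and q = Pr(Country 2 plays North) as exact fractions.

p = 5/18, q = 3/7

Each player's mixing probability is pinned down by making the *other* player indifferent.
Country 2 indifferent between North and South: p·13 + (1−p)·0 = p·0 + (1−p)·5 ⟹ 0 + 13p = 5 + (-5)p ⟹ p = 5/18.
Country 1 indifferent between North and South: q·5 + (1−q)·20 = q·13 + (1−q)·14 ⟹ 20 + (-15)q = 14 + (-1)q ⟹ q = 3/7.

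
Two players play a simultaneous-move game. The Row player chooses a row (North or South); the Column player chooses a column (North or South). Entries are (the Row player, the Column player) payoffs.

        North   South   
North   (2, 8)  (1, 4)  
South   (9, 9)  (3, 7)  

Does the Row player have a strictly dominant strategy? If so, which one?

Check whether one of the Row player's strategies beats all alternatives regardless of what the opponent does.
South strictly dominates: vs North: 9 > 2; vs South: 3 > 1.

South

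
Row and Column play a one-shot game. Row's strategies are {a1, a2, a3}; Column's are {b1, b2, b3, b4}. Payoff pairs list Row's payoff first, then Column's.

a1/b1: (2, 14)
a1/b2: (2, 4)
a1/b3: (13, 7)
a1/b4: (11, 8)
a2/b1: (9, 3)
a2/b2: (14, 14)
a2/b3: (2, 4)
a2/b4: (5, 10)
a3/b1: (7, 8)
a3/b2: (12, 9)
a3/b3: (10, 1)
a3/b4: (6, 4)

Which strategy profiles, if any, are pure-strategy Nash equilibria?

(a2, b2)

Check mutual best responses: a cell is a NE iff neither player can gain by unilaterally deviating.
Row's best responses — vs b1: a2 (payoff 9); vs b2: a2 (payoff 14); vs b3: a1 (payoff 13); vs b4: a1 (payoff 11).
Column's best responses — vs a1: b1 (payoff 14); vs a2: b2 (payoff 14); vs a3: b2 (payoff 9).
The only mutual best response is (a2, b2); neither player gains by switching there.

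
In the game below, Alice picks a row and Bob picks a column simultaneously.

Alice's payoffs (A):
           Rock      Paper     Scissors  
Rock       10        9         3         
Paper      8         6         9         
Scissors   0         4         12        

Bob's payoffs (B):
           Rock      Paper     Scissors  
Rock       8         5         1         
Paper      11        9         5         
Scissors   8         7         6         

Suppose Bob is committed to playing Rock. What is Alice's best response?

Rock

With Bob fixed at Rock, Alice's payoffs are: Rock → 10, Paper → 8, Scissors → 0.
The maximum is 10, achieved by Rock.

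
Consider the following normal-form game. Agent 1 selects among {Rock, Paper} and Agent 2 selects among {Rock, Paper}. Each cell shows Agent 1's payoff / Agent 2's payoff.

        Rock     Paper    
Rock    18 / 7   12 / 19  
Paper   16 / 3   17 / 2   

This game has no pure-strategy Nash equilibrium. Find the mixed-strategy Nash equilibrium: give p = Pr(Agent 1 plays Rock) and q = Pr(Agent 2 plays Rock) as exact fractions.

p = 1/13, q = 5/7

In a mixed NE each player is indifferent between their pure strategies, so the opponent's mix sets the indifference.
Agent 2 indifferent between Rock and Paper: p·7 + (1−p)·3 = p·19 + (1−p)·2 ⟹ 3 + 4p = 2 + 17p ⟹ p = 1/13.
Agent 1 indifferent between Rock and Paper: q·18 + (1−q)·12 = q·16 + (1−q)·17 ⟹ 12 + 6q = 17 + (-1)q ⟹ q = 5/7.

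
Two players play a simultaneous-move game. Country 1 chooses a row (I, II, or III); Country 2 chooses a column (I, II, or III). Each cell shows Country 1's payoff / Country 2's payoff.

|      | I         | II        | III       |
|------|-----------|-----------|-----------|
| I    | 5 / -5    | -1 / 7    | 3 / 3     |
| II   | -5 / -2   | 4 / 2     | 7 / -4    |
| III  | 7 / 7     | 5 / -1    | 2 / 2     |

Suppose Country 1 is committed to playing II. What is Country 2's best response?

With Country 1 fixed at II, Country 2's payoffs are: I → -2, II → 2, III → -4.
The maximum is 2, achieved by II.

II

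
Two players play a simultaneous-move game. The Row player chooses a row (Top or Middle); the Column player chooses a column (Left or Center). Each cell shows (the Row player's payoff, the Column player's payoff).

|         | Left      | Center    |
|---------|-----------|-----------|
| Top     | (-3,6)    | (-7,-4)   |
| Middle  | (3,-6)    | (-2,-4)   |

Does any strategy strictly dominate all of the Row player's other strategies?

Middle

Check whether one of the Row player's strategies beats all alternatives regardless of what the opponent does.
Middle strictly dominates: vs Left: 3 > -3; vs Center: -2 > -7.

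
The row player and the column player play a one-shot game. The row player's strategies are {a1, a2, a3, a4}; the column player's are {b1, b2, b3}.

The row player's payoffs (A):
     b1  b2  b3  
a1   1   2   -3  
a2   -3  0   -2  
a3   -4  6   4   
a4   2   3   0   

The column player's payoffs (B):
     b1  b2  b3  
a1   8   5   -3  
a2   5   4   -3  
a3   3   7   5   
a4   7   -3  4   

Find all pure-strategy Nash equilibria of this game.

A profile is a Nash equilibrium when each player is best-responding to the other.
The row player's best responses — vs b1: a4 (payoff 2); vs b2: a3 (payoff 6); vs b3: a3 (payoff 4).
The column player's best responses — vs a1: b1 (payoff 8); vs a2: b1 (payoff 5); vs a3: b2 (payoff 7); vs a4: b1 (payoff 7).
Mutual best responses occur at (a3, b2) and (a4, b1); at each, neither player gains by switching.

(a3, b2) and (a4, b1)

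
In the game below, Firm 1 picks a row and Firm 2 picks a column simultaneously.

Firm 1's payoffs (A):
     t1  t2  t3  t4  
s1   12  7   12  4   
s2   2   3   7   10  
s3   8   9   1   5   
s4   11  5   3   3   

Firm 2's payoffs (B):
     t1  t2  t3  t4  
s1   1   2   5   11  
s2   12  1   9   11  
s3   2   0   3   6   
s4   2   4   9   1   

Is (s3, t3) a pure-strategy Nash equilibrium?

Holding Firm 2 at t3: Firm 1 gets 1 from s3 but could get 12 by switching to s1. Firm 1 has a profitable deviation.

No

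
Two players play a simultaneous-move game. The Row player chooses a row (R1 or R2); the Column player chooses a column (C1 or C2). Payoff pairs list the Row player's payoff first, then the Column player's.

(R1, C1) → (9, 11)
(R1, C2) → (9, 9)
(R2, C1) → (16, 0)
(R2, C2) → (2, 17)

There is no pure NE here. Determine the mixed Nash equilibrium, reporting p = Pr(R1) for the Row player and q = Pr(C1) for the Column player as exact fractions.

In a mixed NE each player is indifferent between their pure strategies, so the opponent's mix sets the indifference.
The Column player indifferent between C1 and C2: p·11 + (1−p)·0 = p·9 + (1−p)·17 ⟹ 0 + 11p = 17 + (-8)p ⟹ p = 17/19.
The Row player indifferent between R1 and R2: q·9 + (1−q)·9 = q·16 + (1−q)·2 ⟹ 9 + 0q = 2 + 14q ⟹ q = 1/2.

p = 17/19, q = 1/2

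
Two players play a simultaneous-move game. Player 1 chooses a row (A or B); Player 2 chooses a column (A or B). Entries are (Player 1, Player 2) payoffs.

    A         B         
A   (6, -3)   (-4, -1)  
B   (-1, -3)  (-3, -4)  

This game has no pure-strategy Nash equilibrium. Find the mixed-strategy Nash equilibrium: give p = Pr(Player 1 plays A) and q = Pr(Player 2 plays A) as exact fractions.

In a mixed NE each player is indifferent between their pure strategies, so the opponent's mix sets the indifference.
Player 2 indifferent between A and B: p·(-3) + (1−p)·(-3) = p·(-1) + (1−p)·(-4) ⟹ (-3) + 0p = (-4) + 3p ⟹ p = 1/3.
Player 1 indifferent between A and B: q·6 + (1−q)·(-4) = q·(-1) + (1−q)·(-3) ⟹ (-4) + 10q = (-3) + 2q ⟹ q = 1/8.

p = 1/3, q = 1/8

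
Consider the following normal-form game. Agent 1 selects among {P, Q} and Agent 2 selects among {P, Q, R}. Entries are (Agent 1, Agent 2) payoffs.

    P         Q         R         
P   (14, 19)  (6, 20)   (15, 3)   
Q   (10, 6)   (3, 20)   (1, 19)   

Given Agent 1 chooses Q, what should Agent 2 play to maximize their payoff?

With Agent 1 fixed at Q, Agent 2's payoffs are: P → 6, Q → 20, R → 19.
The maximum is 20, achieved by Q.

Q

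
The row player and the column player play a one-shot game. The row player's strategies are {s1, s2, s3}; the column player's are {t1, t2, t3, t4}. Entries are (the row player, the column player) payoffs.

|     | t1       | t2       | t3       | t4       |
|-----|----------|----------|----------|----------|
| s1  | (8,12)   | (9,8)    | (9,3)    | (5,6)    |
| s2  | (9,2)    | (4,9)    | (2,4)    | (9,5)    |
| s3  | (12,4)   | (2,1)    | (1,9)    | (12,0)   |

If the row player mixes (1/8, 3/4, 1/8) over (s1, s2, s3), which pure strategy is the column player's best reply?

The column player's best reply maximizes expected payoff against the mix.
t1: (1/8)·12 + (3/4)·2 + (1/8)·4 = 7/2
t2: (1/8)·8 + (3/4)·9 + (1/8)·1 = 63/8
t3: (1/8)·3 + (3/4)·4 + (1/8)·9 = 9/2
t4: (1/8)·6 + (3/4)·5 + (1/8)·0 = 9/2
Highest expected payoff is 63/8, from t2.

t2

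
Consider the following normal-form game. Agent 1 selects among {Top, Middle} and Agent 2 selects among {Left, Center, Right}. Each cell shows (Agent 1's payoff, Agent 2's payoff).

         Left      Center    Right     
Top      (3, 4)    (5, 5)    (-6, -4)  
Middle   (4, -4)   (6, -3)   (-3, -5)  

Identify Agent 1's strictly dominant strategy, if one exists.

Middle

A strategy is strictly dominant if it gives Agent 1 a strictly higher payoff than every other strategy, against every choice by the opponent.
Middle strictly dominates: vs Left: 4 > 3; vs Center: 6 > 5; vs Right: -3 > -6.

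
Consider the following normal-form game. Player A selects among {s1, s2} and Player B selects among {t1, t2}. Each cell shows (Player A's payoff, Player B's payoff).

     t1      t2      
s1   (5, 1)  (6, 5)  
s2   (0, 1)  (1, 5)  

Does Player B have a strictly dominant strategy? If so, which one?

t2

A strategy is strictly dominant if it gives Player B a strictly higher payoff than every other strategy, against every choice by the opponent.
t2 strictly dominates: vs s1: 5 > 1; vs s2: 5 > 1.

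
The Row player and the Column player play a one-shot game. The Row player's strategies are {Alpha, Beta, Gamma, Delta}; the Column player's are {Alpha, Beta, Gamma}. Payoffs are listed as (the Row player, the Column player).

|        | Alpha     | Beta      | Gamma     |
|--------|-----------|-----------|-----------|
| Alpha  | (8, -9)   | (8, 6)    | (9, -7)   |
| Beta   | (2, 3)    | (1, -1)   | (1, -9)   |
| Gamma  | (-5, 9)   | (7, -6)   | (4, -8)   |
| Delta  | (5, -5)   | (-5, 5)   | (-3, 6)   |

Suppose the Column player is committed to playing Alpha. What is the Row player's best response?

With the Column player fixed at Alpha, the Row player's payoffs are: Alpha → 8, Beta → 2, Gamma → -5, Delta → 5.
The maximum is 8, achieved by Alpha.

Alpha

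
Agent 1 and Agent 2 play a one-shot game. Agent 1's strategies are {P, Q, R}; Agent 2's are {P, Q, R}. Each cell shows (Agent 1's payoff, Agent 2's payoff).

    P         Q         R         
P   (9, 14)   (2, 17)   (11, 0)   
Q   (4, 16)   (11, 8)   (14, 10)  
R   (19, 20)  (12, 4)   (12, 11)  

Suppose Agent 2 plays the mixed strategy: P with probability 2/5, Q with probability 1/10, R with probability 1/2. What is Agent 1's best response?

Compute Agent 1's expected payoff from each pure strategy against the given mix.
P: (2/5)·9 + (1/10)·2 + (1/2)·11 = 93/10
Q: (2/5)·4 + (1/10)·11 + (1/2)·14 = 97/10
R: (2/5)·19 + (1/10)·12 + (1/2)·12 = 74/5
Highest expected payoff is 74/5, from R.

R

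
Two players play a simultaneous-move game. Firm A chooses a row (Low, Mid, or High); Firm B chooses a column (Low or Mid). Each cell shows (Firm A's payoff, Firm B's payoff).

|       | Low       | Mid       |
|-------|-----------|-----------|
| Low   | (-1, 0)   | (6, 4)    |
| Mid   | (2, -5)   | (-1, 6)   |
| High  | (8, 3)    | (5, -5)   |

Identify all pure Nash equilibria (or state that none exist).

A profile is a Nash equilibrium when each player is best-responding to the other.
Firm A's best responses — vs Low: High (payoff 8); vs Mid: Low (payoff 6).
Firm B's best responses — vs Low: Mid (payoff 4); vs Mid: Mid (payoff 6); vs High: Low (payoff 3).
Mutual best responses occur at (Low, Mid) and (High, Low); at each, neither player gains by switching.

(Low, Mid) and (High, Low)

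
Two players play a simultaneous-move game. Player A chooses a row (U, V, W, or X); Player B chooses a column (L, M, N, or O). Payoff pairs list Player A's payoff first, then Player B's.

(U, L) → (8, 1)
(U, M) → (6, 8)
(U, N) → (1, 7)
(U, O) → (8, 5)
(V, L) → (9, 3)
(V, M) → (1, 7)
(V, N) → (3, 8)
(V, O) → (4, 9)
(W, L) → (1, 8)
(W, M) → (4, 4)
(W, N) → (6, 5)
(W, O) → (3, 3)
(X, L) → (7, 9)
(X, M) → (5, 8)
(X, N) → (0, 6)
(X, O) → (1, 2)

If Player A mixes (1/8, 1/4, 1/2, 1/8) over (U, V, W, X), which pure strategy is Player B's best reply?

Player B's best reply maximizes expected payoff against the mix.
L: (1/8)·1 + (1/4)·3 + (1/2)·8 + (1/8)·9 = 6
M: (1/8)·8 + (1/4)·7 + (1/2)·4 + (1/8)·8 = 23/4
N: (1/8)·7 + (1/4)·8 + (1/2)·5 + (1/8)·6 = 49/8
O: (1/8)·5 + (1/4)·9 + (1/2)·3 + (1/8)·2 = 37/8
Highest expected payoff is 49/8, from N.

N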